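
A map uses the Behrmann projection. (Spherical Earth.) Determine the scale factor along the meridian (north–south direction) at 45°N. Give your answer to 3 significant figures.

The Behrmann projection is cylindrical equal-area with φ₀ = 30°. Cylindrical equal-area (φ₀ = 30°): h = cos φ / cos 30° along meridians, k = cos 30° / cos φ along parallels; h·k = 1.
h = cos 45° / cos 30° = 0.7071/0.8660 = 0.8165.

0.816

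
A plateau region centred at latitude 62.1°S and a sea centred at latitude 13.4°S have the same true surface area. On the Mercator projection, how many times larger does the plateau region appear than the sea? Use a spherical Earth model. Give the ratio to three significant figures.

4.32

Mercator areal scale is sec²φ.
At 62.1°: sec²(62.1°) = 1/0.4679² = 4.567.
At 13.4°: sec²(13.4°) = 1/0.9728² = 1.057.
Ratio = 4.567/1.057 = cos²(13.4°)/cos²(62.1°) ≈ 4.32.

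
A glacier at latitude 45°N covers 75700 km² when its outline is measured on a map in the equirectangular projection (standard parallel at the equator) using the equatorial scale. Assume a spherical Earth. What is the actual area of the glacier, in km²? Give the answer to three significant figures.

53500 km²

In the plate carrée (x = Rλ, y = Rφ), meridians are true-scale (h = 1) and parallels are stretched by k = sec φ.
Areal scale = h·k = 1 × sec φ; at 45°, h = 1.000, k = 1.414, so h·k = 1.414.
True area = apparent / (areal scale) = 75700 / 1.414 ≈ 53500 km².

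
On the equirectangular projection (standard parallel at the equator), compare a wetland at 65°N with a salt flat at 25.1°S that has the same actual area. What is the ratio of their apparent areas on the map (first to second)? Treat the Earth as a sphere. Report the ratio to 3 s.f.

2.14

Plate carrée maps x = Rλ, y = Rφ. The meridian scale is h = 1 and the parallel scale is k = 1/cos φ = sec φ.
Areal scale at 65°: h·k = 1.000 × 2.366 = 2.366.
Areal scale at 25.1°: h·k = 1.000 × 1.104 = 1.104.
Ratio = 2.366/1.104 ≈ 2.14.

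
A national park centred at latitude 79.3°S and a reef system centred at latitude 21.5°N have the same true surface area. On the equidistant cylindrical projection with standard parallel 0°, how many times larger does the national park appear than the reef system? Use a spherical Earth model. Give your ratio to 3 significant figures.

5.01

In the plate carrée (x = Rλ, y = Rφ), meridians are true-scale (h = 1) and parallels are stretched by k = sec φ.
Areal scale at 79.3°: h·k = 1.000 × 5.386 = 5.386.
Areal scale at 21.5°: h·k = 1.000 × 1.075 = 1.075.
Ratio = 5.386/1.075 ≈ 5.01.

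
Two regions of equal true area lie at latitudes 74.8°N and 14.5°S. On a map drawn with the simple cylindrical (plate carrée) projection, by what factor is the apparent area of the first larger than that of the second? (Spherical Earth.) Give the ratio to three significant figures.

For the equirectangular projection with φ₀ = 0 (plate carrée), h = 1 along meridians and k = sec φ along parallels.
Areal scale at 74.8°: h·k = 1.000 × 3.814 = 3.814.
Areal scale at 14.5°: h·k = 1.000 × 1.033 = 1.033.
Ratio = 3.814/1.033 ≈ 3.69.

3.69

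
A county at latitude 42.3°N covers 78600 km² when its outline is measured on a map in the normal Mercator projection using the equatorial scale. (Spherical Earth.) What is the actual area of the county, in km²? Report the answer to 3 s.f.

43000 km²

The Mercator projection is conformal; its linear scale factor is the same in every direction and equals sec φ = 1/cos φ.
Areal scale = k² = sec²φ = 1/cos²(42.3°) = 1/0.7396² = 1.828.
True area = apparent / (areal scale) = 78600 / 1.828 ≈ 43000 km².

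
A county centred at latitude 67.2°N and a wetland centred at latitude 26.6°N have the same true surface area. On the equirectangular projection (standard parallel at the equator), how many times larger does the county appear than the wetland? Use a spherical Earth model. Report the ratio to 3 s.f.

2.31

Plate carrée maps x = Rλ, y = Rφ. The meridian scale is h = 1 and the parallel scale is k = 1/cos φ = sec φ.
Areal scale at 67.2°: h·k = 1.000 × 2.581 = 2.581.
Areal scale at 26.6°: h·k = 1.000 × 1.118 = 1.118.
Ratio = 2.581/1.118 ≈ 2.31.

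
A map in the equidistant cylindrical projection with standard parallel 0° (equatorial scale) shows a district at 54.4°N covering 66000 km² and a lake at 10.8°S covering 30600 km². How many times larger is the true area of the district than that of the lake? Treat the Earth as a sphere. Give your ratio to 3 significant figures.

1.28

On the plate carrée, areal scale = h·k = 1 × sec φ, so true area = apparent × cos φ.
True area of district: 66000 × cos(54.4°) = 66000 × 0.5821 = 38420 km².
True area of lake: 30600 × cos(10.8°) = 30600 × 0.9823 = 30060 km².
Ratio = 38420 / 30060 ≈ 1.28.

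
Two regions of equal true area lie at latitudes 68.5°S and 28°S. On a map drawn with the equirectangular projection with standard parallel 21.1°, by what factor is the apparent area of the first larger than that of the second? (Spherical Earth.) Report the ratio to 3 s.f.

2.41

In the equirectangular projection with standard parallel φ₀ = 21.1° (x = Rλ cos φ₀, y = Rφ), meridians are true-scale (h = 1) and the parallel scale is k = cos φ₀ / cos φ.
Areal scale at 68.5°: h·k = 1.000 × 2.546 = 2.546.
Areal scale at 28°: h·k = 1.000 × 1.057 = 1.057.
Ratio = 2.546/1.057 ≈ 2.41.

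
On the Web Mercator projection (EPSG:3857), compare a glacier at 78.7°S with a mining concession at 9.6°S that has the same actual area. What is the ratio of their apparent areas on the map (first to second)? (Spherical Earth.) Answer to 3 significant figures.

25.3

On Mercator, area is exaggerated by sec²φ = 1/cos²φ.
At 78.7°: sec²(78.7°) = 1/0.1959² = 26.05.
At 9.6°: sec²(9.6°) = 1/0.9860² = 1.029.
Ratio = 26.05/1.029 = cos²(9.6°)/cos²(78.7°) ≈ 25.3.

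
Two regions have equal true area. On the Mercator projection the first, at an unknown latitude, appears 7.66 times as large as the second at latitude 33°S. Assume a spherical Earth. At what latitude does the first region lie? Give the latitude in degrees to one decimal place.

For equal true areas on Mercator, apparent areas scale as sec²φ, so the ratio is cos²φ₂ / cos²φ₁.
cos²φ₂ / cos²φ₁ = 7.66  ⇒  cos φ₁ = cos 33° / √7.66 = 0.8387/2.768 = 0.3030.
φ₁ = arccos(0.3030) ≈ 72.4°.

72.4°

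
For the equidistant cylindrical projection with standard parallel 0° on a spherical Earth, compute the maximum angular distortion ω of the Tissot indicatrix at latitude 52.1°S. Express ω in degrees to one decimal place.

In the plate carrée (x = Rλ, y = Rφ), meridians are true-scale (h = 1) and parallels are stretched by k = sec φ.
At 52.1°: h = 1.000, k = 1.628; principal scales a = 1.628, b = 1.000.
sin(ω/2) = (a − b)/(a + b) = 0.6279/2.628 = 0.2389, so ω = 2 arcsin(0.2389) ≈ 27.6°.

27.6°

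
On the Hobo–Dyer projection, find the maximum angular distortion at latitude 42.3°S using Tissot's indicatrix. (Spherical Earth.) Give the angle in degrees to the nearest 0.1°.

The Hobo–Dyer projection is cylindrical equal-area with φ₀ = 37.5°. Cylindrical equal-area (φ₀ = 37.5°): h = cos φ / cos 37.5° along meridians, k = cos 37.5° / cos φ along parallels; h·k = 1.
At 42.3°: h = 0.9323, k = 1.073; principal scales a = 1.073, b = 0.9323.
sin(ω/2) = (a − b)/(a + b) = 0.1403/2.005 = 0.07000, so ω = 2 arcsin(0.07000) ≈ 8.0°.

8.0°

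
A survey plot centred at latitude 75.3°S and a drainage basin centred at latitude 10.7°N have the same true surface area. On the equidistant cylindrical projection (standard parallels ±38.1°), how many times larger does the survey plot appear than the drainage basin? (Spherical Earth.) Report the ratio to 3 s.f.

With standard parallel φ₀ = 38.1°, the equirectangular projection gives x = Rλ cos φ₀, y = Rφ, so h = 1 and k = cos 38.1° / cos φ.
Areal scale at 75.3°: h·k = 1.000 × 3.101 = 3.101.
Areal scale at 10.7°: h·k = 1.000 × 0.8009 = 0.8009.
Ratio = 3.101/0.8009 ≈ 3.87.

3.87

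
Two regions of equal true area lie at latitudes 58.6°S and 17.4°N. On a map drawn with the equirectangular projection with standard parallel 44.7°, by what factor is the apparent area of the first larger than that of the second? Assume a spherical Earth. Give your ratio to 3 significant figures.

The equidistant cylindrical projection with φ₀ = 44.7° has h = 1 (meridians true) and k = cos φ₀ / cos φ along parallels.
Areal scale at 58.6°: h·k = 1.000 × 1.364 = 1.364.
Areal scale at 17.4°: h·k = 1.000 × 0.7449 = 0.7449.
Ratio = 1.364/0.7449 ≈ 1.83.

1.83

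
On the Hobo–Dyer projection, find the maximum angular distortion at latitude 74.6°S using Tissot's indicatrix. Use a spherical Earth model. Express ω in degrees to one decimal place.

106.0°

Hobo–Dyer is a cylindrical equal-area projection with standard parallels at ±37.5°. A cylindrical equal-area projection with standard parallel φ₀ has meridian scale h = cos φ / cos φ₀ and parallel scale k = cos φ₀ / cos φ (so areas are preserved, h·k = 1).
At 74.6°: h = 0.3347, k = 2.988; principal scales a = 2.988, b = 0.3347.
sin(ω/2) = (a − b)/(a + b) = 2.653/3.322 = 0.7985, so ω = 2 arcsin(0.7985) ≈ 106.0°.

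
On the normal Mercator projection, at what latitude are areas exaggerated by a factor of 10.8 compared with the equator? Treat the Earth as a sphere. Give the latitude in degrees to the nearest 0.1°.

Mercator areal scale is sec²φ.
sec²φ = 10.8  ⇒  cos²φ = 0.09259  ⇒  cos φ = 0.3043.
φ = arccos(0.3043) ≈ 72.3°.

72.3°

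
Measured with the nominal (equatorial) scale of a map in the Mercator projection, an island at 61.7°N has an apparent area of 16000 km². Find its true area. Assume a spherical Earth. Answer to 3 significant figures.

For Mercator, h = k = sec φ (a conformal cylindrical projection has a single point scale, 1/cos φ).
Areal scale = k² = sec²φ = 1/cos²(61.7°) = 1/0.4741² = 4.449.
True area = apparent / (areal scale) = 16000 / 4.449 ≈ 3600 km².

3600 km²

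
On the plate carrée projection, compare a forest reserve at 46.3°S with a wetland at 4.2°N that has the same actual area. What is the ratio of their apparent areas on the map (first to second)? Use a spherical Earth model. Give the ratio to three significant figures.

For the equirectangular projection with φ₀ = 0 (plate carrée), h = 1 along meridians and k = sec φ along parallels.
Areal scale at 46.3°: h·k = 1.000 × 1.447 = 1.447.
Areal scale at 4.2°: h·k = 1.000 × 1.003 = 1.003.
Ratio = 1.447/1.003 ≈ 1.44.

1.44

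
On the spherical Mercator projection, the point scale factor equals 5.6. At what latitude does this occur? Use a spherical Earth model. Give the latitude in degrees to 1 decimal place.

Mercator scale is k = sec φ = 1/cos φ.
1/cos φ = 5.6  ⇒  cos φ = 0.1786  ⇒  φ = arccos(0.1786) ≈ 79.7°.

79.7°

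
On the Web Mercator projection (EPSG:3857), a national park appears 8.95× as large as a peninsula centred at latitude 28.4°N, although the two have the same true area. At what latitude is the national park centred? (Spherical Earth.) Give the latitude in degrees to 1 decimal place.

72.9°

Mercator areal scale is sec²φ, so apparent-area ratio = sec²φ₁ / sec²φ₂ = cos²φ₂ / cos²φ₁.
cos²φ₂ / cos²φ₁ = 8.95  ⇒  cos φ₁ = cos 28.4° / √8.95 = 0.8796/2.992 = 0.2940.
φ₁ = arccos(0.2940) ≈ 72.9°.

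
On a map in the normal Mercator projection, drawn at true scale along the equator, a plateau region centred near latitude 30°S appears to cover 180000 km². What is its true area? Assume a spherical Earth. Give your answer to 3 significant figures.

For Mercator, h = k = sec φ (a conformal cylindrical projection has a single point scale, 1/cos φ).
Areal scale = k² = sec²φ = 1/cos²(30°) = 1/0.8660² = 1.333.
True area = apparent / (areal scale) = 180000 / 1.333 ≈ 135000 km².

135000 km²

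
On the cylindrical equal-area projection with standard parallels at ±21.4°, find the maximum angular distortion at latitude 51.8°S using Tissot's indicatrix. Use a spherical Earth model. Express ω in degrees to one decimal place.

Cylindrical equal-area (φ₀ = 21.4°): h = cos φ / cos 21.4° along meridians, k = cos 21.4° / cos φ along parallels; h·k = 1.
At 51.8°: h = 0.6642, k = 1.506; principal scales a = 1.506, b = 0.6642.
sin(ω/2) = (a − b)/(a + b) = 0.8414/2.170 = 0.3878, so ω = 2 arcsin(0.3878) ≈ 45.6°.

45.6°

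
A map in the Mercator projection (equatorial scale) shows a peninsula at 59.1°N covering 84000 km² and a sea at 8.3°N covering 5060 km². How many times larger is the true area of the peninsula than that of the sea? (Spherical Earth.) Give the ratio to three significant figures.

4.47

Mercator's areal exaggeration is sec²φ; hence true area = (apparent area) · cos²φ.
True area of peninsula: 84000 × cos²(59.1°) = 84000 × 0.2637 = 22150 km².
True area of sea: 5060 × cos²(8.3°) = 5060 × 0.9792 = 4955 km².
Ratio = 22150 / 4955 ≈ 4.47.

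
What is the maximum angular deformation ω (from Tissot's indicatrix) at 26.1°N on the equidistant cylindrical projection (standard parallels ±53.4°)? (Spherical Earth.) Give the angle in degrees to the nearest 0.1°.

23.3°

In the equirectangular projection with standard parallel φ₀ = 53.4° (x = Rλ cos φ₀, y = Rφ), meridians are true-scale (h = 1) and the parallel scale is k = cos φ₀ / cos φ.
At 26.1°: h = 1.000, k = 0.6639; principal scales a = 1.000, b = 0.6639.
sin(ω/2) = (a − b)/(a + b) = 0.3361/1.664 = 0.2020, so ω = 2 arcsin(0.2020) ≈ 23.3°.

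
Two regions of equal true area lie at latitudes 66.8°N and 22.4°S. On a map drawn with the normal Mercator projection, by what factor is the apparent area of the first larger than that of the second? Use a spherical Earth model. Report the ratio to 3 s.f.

5.51

Mercator areal scale is sec²φ.
At 66.8°: sec²(66.8°) = 1/0.3939² = 6.444.
At 22.4°: sec²(22.4°) = 1/0.9245² = 1.170.
Ratio = 6.444/1.170 = cos²(22.4°)/cos²(66.8°) ≈ 5.51.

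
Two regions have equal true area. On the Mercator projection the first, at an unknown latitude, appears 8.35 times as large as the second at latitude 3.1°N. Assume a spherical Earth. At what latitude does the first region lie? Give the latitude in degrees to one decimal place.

For equal true areas on Mercator, apparent areas scale as sec²φ, so the ratio is cos²φ₂ / cos²φ₁.
cos²φ₂ / cos²φ₁ = 8.35  ⇒  cos φ₁ = cos 3.1° / √8.35 = 0.9985/2.890 = 0.3456.
φ₁ = arccos(0.3456) ≈ 69.8°.

69.8°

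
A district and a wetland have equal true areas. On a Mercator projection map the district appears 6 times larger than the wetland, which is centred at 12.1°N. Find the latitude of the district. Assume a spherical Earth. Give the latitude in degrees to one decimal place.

Mercator areal scale is sec²φ, so apparent-area ratio = sec²φ₁ / sec²φ₂ = cos²φ₂ / cos²φ₁.
cos²φ₂ / cos²φ₁ = 6  ⇒  cos φ₁ = cos 12.1° / √6 = 0.9778/2.449 = 0.3992.
φ₁ = arccos(0.3992) ≈ 66.5°.

66.5°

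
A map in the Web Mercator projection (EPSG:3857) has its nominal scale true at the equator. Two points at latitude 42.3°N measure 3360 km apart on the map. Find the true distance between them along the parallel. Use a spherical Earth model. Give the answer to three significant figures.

2490 km

For Mercator, h = k = sec φ (a conformal cylindrical projection has a single point scale, 1/cos φ).
Along the parallel at 42.3°, map distances are exaggerated by k = sec 42.3° = 1.352.
True distance = 3360 / 1.352 = 3360 × cos 42.3° ≈ 2490 km.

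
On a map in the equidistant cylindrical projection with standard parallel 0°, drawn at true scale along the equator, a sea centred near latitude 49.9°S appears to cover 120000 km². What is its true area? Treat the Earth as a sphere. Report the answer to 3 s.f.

In the plate carrée (x = Rλ, y = Rφ), meridians are true-scale (h = 1) and parallels are stretched by k = sec φ.
Areal scale = h·k = 1 × sec φ; at 49.9°, h = 1.000, k = 1.552, so h·k = 1.552.
True area = apparent / (areal scale) = 120000 / 1.552 ≈ 77300 km².

77300 km²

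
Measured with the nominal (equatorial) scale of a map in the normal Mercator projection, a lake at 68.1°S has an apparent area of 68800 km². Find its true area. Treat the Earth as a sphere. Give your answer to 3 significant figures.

The Mercator projection is conformal; its linear scale factor is the same in every direction and equals sec φ = 1/cos φ.
Areal scale = k² = sec²φ = 1/cos²(68.1°) = 1/0.3730² = 7.188.
True area = apparent / (areal scale) = 68800 / 7.188 ≈ 9570 km².

9570 km²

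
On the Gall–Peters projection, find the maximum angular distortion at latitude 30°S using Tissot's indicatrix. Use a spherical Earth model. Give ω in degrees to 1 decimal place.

The Gall–Peters projection is cylindrical equal-area with φ₀ = 45°. For cylindrical equal-area with standard parallel φ₀, h = cos φ / cos φ₀ and k = cos φ₀ / cos φ, so h·k = 1.
At 30°: h = 1.225, k = 0.8165; principal scales a = 1.225, b = 0.8165.
sin(ω/2) = (a − b)/(a + b) = 0.4082/2.041 = 0.2000, so ω = 2 arcsin(0.2000) ≈ 23.1°.

23.1°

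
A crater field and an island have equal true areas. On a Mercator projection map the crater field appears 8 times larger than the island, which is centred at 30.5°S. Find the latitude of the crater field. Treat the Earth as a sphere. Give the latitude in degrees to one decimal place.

For equal true areas on Mercator, apparent areas scale as sec²φ, so the ratio is cos²φ₂ / cos²φ₁.
cos²φ₂ / cos²φ₁ = 8  ⇒  cos φ₁ = cos 30.5° / √8 = 0.8616/2.828 = 0.3046.
φ₁ = arccos(0.3046) ≈ 72.3°.

72.3°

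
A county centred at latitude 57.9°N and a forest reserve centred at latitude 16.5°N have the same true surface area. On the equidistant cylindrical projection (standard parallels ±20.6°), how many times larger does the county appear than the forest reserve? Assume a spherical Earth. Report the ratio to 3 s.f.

With standard parallel φ₀ = 20.6°, the equirectangular projection gives x = Rλ cos φ₀, y = Rφ, so h = 1 and k = cos 20.6° / cos φ.
Areal scale at 57.9°: h·k = 1.000 × 1.762 = 1.762.
Areal scale at 16.5°: h·k = 1.000 × 0.9763 = 0.9763.
Ratio = 1.762/0.9763 ≈ 1.80.

1.80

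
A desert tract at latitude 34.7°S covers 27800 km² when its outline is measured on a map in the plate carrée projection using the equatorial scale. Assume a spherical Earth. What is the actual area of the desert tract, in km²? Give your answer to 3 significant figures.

22900 km²

For the equirectangular projection with φ₀ = 0 (plate carrée), h = 1 along meridians and k = sec φ along parallels.
Areal scale = h·k = 1 × sec φ; at 34.7°, h = 1.000, k = 1.216, so h·k = 1.216.
True area = apparent / (areal scale) = 27800 / 1.216 ≈ 22900 km².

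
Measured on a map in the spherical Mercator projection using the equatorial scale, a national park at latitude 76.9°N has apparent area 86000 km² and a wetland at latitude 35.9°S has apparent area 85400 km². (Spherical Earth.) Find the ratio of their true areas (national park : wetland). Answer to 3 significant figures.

0.0788

Mercator's areal exaggeration is sec²φ; hence true area = (apparent area) · cos²φ.
True area of national park: 86000 × cos²(76.9°) = 86000 × 0.05137 = 4418 km².
True area of wetland: 85400 × cos²(35.9°) = 85400 × 0.6562 = 56040 km².
Ratio = 4418 / 56040 ≈ 0.0788.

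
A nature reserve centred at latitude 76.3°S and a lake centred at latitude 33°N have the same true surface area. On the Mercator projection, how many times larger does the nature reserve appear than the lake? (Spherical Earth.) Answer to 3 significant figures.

Mercator is conformal with k = sec φ, so areal scale = k² = sec²φ.
At 76.3°: sec²(76.3°) = 1/0.2368² = 17.83.
At 33°: sec²(33°) = 1/0.8387² = 1.422.
Ratio = 17.83/1.422 = cos²(33°)/cos²(76.3°) ≈ 12.5.

12.5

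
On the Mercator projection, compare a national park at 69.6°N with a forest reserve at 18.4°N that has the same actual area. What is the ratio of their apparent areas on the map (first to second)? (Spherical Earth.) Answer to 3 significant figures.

Mercator areal scale is sec²φ.
At 69.6°: sec²(69.6°) = 1/0.3486² = 8.230.
At 18.4°: sec²(18.4°) = 1/0.9489² = 1.111.
Ratio = 8.230/1.111 = cos²(18.4°)/cos²(69.6°) ≈ 7.41.

7.41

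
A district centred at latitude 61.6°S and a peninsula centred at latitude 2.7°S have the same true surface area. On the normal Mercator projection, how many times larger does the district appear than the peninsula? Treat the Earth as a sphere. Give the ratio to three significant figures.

4.41

On Mercator, area is exaggerated by sec²φ = 1/cos²φ.
At 61.6°: sec²(61.6°) = 1/0.4756² = 4.421.
At 2.7°: sec²(2.7°) = 1/0.9989² = 1.002.
Ratio = 4.421/1.002 = cos²(2.7°)/cos²(61.6°) ≈ 4.41.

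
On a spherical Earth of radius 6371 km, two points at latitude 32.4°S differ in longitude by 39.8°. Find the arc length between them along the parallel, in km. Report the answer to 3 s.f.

Arc length along a parallel = R cos φ · Δλ (with Δλ in radians).
= 6371 × cos 32.4° × (39.8° × π/180) = 6371 × 0.8443 × 0.6946 ≈ 3740 km.

3740 km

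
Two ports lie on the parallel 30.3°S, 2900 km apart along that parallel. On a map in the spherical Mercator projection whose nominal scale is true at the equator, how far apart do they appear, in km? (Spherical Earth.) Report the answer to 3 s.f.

3360 km

Mercator is conformal, so the point scale is isotropic: h = k = sec φ = 1/cos φ.
Along the parallel, k = sec 30.3° = 1/0.8634 = 1.158.
Map distance = 2900 × 1.158 ≈ 3360 km.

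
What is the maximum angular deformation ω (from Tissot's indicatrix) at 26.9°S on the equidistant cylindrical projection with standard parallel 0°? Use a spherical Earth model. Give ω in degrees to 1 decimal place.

6.6°

In the plate carrée (x = Rλ, y = Rφ), meridians are true-scale (h = 1) and parallels are stretched by k = sec φ.
At 26.9°: h = 1.000, k = 1.121; principal scales a = 1.121, b = 1.000.
sin(ω/2) = (a − b)/(a + b) = 0.1213/2.121 = 0.05720, so ω = 2 arcsin(0.05720) ≈ 6.6°.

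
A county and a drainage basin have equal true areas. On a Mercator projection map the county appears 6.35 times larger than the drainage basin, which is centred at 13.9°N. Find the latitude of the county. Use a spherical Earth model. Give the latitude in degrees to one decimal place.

67.3°

For equal true areas on Mercator, apparent areas scale as sec²φ, so the ratio is cos²φ₂ / cos²φ₁.
cos²φ₂ / cos²φ₁ = 6.35  ⇒  cos φ₁ = cos 13.9° / √6.35 = 0.9707/2.520 = 0.3852.
φ₁ = arccos(0.3852) ≈ 67.3°.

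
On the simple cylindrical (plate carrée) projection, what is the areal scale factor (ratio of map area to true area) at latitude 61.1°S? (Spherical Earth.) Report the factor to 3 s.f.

2.07

Plate carrée maps x = Rλ, y = Rφ. The meridian scale is h = 1 and the parallel scale is k = 1/cos φ = sec φ.
Areal scale = h·k = 1 × sec φ; at 61.1°, h = 1.000, k = 2.069, so h·k = 2.069.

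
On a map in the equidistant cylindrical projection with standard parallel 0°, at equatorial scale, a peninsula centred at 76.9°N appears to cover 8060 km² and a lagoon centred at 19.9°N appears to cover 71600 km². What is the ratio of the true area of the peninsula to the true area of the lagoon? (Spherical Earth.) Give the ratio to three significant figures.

0.0271

On the plate carrée, areal scale = h·k = 1 × sec φ, so true area = apparent × cos φ.
True area of peninsula: 8060 × cos(76.9°) = 8060 × 0.2267 = 1827 km².
True area of lagoon: 71600 × cos(19.9°) = 71600 × 0.9403 = 67320 km².
Ratio = 1827 / 67320 ≈ 0.0271.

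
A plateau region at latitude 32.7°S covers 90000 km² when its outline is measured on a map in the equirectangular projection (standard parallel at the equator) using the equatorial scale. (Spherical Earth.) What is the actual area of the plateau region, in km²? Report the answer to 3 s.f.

75700 km²

Plate carrée maps x = Rλ, y = Rφ. The meridian scale is h = 1 and the parallel scale is k = 1/cos φ = sec φ.
Areal scale = h·k = 1 × sec φ; at 32.7°, h = 1.000, k = 1.188, so h·k = 1.188.
True area = apparent / (areal scale) = 90000 / 1.188 ≈ 75700 km².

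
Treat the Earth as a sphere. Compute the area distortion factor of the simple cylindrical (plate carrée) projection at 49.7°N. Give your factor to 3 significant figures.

1.55

For the equirectangular projection with φ₀ = 0 (plate carrée), h = 1 along meridians and k = sec φ along parallels.
Areal scale = h·k = 1 × sec φ; at 49.7°, h = 1.000, k = 1.546, so h·k = 1.546.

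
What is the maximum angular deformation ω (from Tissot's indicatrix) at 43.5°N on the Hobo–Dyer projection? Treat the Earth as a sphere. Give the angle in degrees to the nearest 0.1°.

10.3°

Hobo–Dyer is a cylindrical equal-area projection with standard parallels at ±37.5°. For cylindrical equal-area with standard parallel φ₀, h = cos φ / cos φ₀ and k = cos φ₀ / cos φ, so h·k = 1.
At 43.5°: h = 0.9143, k = 1.094; principal scales a = 1.094, b = 0.9143.
sin(ω/2) = (a − b)/(a + b) = 0.1794/2.008 = 0.08934, so ω = 2 arcsin(0.08934) ≈ 10.3°.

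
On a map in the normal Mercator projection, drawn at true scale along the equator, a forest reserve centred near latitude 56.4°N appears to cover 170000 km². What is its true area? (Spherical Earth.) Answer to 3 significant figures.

52100 km²

Mercator is conformal, so the point scale is isotropic: h = k = sec φ = 1/cos φ.
Areal scale = k² = sec²φ = 1/cos²(56.4°) = 1/0.5534² = 3.265.
True area = apparent / (areal scale) = 170000 / 3.265 ≈ 52100 km².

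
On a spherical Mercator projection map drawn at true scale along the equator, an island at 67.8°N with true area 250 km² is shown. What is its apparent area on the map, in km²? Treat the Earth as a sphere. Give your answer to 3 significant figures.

1750 km²

For Mercator, h = k = sec φ (a conformal cylindrical projection has a single point scale, 1/cos φ).
Areal scale = k² = sec²φ = 1/cos²(67.8°) = 1/0.3778² = 7.005.
Apparent area = 250 × 7.005 ≈ 1750 km².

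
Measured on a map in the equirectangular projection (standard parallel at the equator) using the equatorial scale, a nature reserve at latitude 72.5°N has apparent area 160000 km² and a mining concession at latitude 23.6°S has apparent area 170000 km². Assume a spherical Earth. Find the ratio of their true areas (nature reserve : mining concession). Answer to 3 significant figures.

On the plate carrée, areal scale = h·k = 1 × sec φ, so true area = apparent × cos φ.
True area of nature reserve: 160000 × cos(72.5°) = 160000 × 0.3007 = 48110 km².
True area of mining concession: 170000 × cos(23.6°) = 170000 × 0.9164 = 155800 km².
Ratio = 48110 / 155800 ≈ 0.309.

0.309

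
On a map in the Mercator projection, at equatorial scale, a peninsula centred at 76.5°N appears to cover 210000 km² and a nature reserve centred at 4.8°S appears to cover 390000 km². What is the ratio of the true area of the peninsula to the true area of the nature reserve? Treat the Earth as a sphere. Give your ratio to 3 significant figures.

0.0296

On Mercator the areal scale is sec²φ, so true area = apparent × cos²φ.
True area of peninsula: 210000 × cos²(76.5°) = 210000 × 0.05450 = 11440 km².
True area of nature reserve: 390000 × cos²(4.8°) = 390000 × 0.9930 = 387300 km².
Ratio = 11440 / 387300 ≈ 0.0296.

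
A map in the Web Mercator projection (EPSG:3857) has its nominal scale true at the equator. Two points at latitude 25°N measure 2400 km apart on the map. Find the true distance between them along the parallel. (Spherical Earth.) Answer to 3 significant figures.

The Mercator projection is conformal; its linear scale factor is the same in every direction and equals sec φ = 1/cos φ.
Along the parallel at 25°, map distances are exaggerated by k = sec 25° = 1.103.
True distance = 2400 / 1.103 = 2400 × cos 25° ≈ 2180 km.

2180 km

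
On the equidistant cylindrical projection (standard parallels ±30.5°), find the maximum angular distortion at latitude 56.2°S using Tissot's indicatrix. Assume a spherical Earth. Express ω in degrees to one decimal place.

With standard parallel φ₀ = 30.5°, the equirectangular projection gives x = Rλ cos φ₀, y = Rφ, so h = 1 and k = cos 30.5° / cos φ.
At 56.2°: h = 1.000, k = 1.549; principal scales a = 1.549, b = 1.000.
sin(ω/2) = (a − b)/(a + b) = 0.5489/2.549 = 0.2153, so ω = 2 arcsin(0.2153) ≈ 24.9°.

24.9°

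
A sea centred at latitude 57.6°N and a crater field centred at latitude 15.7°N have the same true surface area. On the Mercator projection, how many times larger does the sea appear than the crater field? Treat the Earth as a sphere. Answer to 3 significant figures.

On Mercator, area is exaggerated by sec²φ = 1/cos²φ.
At 57.6°: sec²(57.6°) = 1/0.5358² = 3.483.
At 15.7°: sec²(15.7°) = 1/0.9627² = 1.079.
Ratio = 3.483/1.079 = cos²(15.7°)/cos²(57.6°) ≈ 3.23.

3.23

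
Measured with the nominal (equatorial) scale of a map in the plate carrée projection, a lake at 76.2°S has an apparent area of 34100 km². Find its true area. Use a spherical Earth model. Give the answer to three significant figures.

8130 km²

In the plate carrée (x = Rλ, y = Rφ), meridians are true-scale (h = 1) and parallels are stretched by k = sec φ.
Areal scale = h·k = 1 × sec φ; at 76.2°, h = 1.000, k = 4.192, so h·k = 4.192.
True area = apparent / (areal scale) = 34100 / 4.192 ≈ 8130 km².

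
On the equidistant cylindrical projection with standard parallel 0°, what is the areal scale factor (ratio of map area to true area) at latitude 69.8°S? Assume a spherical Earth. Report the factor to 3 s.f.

Plate carrée maps x = Rλ, y = Rφ. The meridian scale is h = 1 and the parallel scale is k = 1/cos φ = sec φ.
Areal scale = h·k = 1 × sec φ; at 69.8°, h = 1.000, k = 2.896, so h·k = 2.896.

2.90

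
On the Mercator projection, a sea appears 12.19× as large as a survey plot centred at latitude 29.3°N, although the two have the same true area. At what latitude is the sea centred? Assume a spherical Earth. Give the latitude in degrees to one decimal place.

75.5°

Mercator areal scale is sec²φ, so apparent-area ratio = sec²φ₁ / sec²φ₂ = cos²φ₂ / cos²φ₁.
cos²φ₂ / cos²φ₁ = 12.19  ⇒  cos φ₁ = cos 29.3° / √12.19 = 0.8721/3.491 = 0.2498.
φ₁ = arccos(0.2498) ≈ 75.5°.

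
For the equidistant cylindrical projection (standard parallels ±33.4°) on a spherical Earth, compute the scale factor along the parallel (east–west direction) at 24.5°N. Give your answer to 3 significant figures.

0.917

With standard parallel φ₀ = 33.4°, the equirectangular projection gives x = Rλ cos φ₀, y = Rφ, so h = 1 and k = cos 33.4° / cos φ.
k = cos 33.4° / cos 24.5° = 0.8348/0.9100 = 0.9175.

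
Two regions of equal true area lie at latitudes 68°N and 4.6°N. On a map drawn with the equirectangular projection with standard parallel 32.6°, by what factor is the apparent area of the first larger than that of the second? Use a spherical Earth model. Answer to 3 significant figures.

In the equirectangular projection with standard parallel φ₀ = 32.6° (x = Rλ cos φ₀, y = Rφ), meridians are true-scale (h = 1) and the parallel scale is k = cos φ₀ / cos φ.
Areal scale at 68°: h·k = 1.000 × 2.249 = 2.249.
Areal scale at 4.6°: h·k = 1.000 × 0.8452 = 0.8452.
Ratio = 2.249/0.8452 ≈ 2.66.

2.66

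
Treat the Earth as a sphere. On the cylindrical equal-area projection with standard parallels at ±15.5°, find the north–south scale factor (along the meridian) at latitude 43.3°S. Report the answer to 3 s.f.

For cylindrical equal-area with standard parallel φ₀, h = cos φ / cos φ₀ and k = cos φ₀ / cos φ, so h·k = 1.
h = cos 43.3° / cos 15.5° = 0.7278/0.9636 = 0.7552.

0.755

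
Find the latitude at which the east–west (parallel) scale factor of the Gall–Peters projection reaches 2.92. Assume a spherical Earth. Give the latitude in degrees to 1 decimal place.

Gall–Peters is a cylindrical equal-area projection with standard parallels at ±45°. For cylindrical equal-area with standard parallel φ₀, h = cos φ / cos φ₀ and k = cos φ₀ / cos φ, so h·k = 1.
k = cos φ₀ / cos φ = 2.92  ⇒  cos φ = cos 45° / 2.92 = 0.2422.
φ = arccos(0.2422) ≈ 76.0°.

76.0°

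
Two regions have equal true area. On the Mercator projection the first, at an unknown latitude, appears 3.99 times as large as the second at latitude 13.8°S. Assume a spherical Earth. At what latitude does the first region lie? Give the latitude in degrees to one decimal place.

60.9°

On Mercator, (apparent₁)/(apparent₂) = sec²φ₁ / sec²φ₂ when true areas are equal.
cos²φ₂ / cos²φ₁ = 3.99  ⇒  cos φ₁ = cos 13.8° / √3.99 = 0.9711/1.997 = 0.4862.
φ₁ = arccos(0.4862) ≈ 60.9°.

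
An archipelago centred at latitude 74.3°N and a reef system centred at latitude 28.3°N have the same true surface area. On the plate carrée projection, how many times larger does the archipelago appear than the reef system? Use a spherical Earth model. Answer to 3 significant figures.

3.25

In the plate carrée (x = Rλ, y = Rφ), meridians are true-scale (h = 1) and parallels are stretched by k = sec φ.
Areal scale at 74.3°: h·k = 1.000 × 3.695 = 3.695.
Areal scale at 28.3°: h·k = 1.000 × 1.136 = 1.136.
Ratio = 3.695/1.136 ≈ 3.25.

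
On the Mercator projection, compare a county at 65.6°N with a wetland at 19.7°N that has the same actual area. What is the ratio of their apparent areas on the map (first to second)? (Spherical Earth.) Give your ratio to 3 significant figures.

On Mercator, area is exaggerated by sec²φ = 1/cos²φ.
At 65.6°: sec²(65.6°) = 1/0.4131² = 5.860.
At 19.7°: sec²(19.7°) = 1/0.9415² = 1.128.
Ratio = 5.860/1.128 = cos²(19.7°)/cos²(65.6°) ≈ 5.19.

5.19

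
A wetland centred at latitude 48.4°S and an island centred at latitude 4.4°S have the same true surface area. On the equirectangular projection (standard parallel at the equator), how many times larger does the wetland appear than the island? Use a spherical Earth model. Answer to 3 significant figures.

1.50

Plate carrée maps x = Rλ, y = Rφ. The meridian scale is h = 1 and the parallel scale is k = 1/cos φ = sec φ.
Areal scale at 48.4°: h·k = 1.000 × 1.506 = 1.506.
Areal scale at 4.4°: h·k = 1.000 × 1.003 = 1.003.
Ratio = 1.506/1.003 ≈ 1.50.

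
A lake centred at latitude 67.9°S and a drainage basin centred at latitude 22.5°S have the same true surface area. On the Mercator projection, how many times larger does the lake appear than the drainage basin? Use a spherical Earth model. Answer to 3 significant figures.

6.03

Mercator areal scale is sec²φ.
At 67.9°: sec²(67.9°) = 1/0.3762² = 7.065.
At 22.5°: sec²(22.5°) = 1/0.9239² = 1.172.
Ratio = 7.065/1.172 = cos²(22.5°)/cos²(67.9°) ≈ 6.03.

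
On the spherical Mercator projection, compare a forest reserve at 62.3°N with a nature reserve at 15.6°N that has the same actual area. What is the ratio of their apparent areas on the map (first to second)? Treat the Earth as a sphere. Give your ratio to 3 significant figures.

4.29

On Mercator, area is exaggerated by sec²φ = 1/cos²φ.
At 62.3°: sec²(62.3°) = 1/0.4648² = 4.628.
At 15.6°: sec²(15.6°) = 1/0.9632² = 1.078.
Ratio = 4.628/1.078 = cos²(15.6°)/cos²(62.3°) ≈ 4.29.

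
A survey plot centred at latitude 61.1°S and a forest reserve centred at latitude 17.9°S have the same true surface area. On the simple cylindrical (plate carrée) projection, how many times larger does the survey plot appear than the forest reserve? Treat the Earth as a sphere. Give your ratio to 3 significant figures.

For the equirectangular projection with φ₀ = 0 (plate carrée), h = 1 along meridians and k = sec φ along parallels.
Areal scale at 61.1°: h·k = 1.000 × 2.069 = 2.069.
Areal scale at 17.9°: h·k = 1.000 × 1.051 = 1.051.
Ratio = 2.069/1.051 ≈ 1.97.

1.97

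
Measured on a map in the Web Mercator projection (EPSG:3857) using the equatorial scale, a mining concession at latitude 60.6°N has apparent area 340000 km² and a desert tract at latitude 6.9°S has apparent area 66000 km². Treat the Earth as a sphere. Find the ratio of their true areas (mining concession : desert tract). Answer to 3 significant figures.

1.26

Mercator's areal exaggeration is sec²φ; hence true area = (apparent area) · cos²φ.
True area of mining concession: 340000 × cos²(60.6°) = 340000 × 0.2410 = 81940 km².
True area of desert tract: 66000 × cos²(6.9°) = 66000 × 0.9856 = 65050 km².
Ratio = 81940 / 65050 ≈ 1.26.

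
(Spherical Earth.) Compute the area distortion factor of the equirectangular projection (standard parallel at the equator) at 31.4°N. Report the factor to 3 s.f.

1.17

In the plate carrée (x = Rλ, y = Rφ), meridians are true-scale (h = 1) and parallels are stretched by k = sec φ.
Areal scale = h·k = 1 × sec φ; at 31.4°, h = 1.000, k = 1.172, so h·k = 1.172.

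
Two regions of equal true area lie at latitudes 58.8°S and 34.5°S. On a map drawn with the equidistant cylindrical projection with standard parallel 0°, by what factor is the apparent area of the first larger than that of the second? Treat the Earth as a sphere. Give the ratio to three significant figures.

In the plate carrée (x = Rλ, y = Rφ), meridians are true-scale (h = 1) and parallels are stretched by k = sec φ.
Areal scale at 58.8°: h·k = 1.000 × 1.930 = 1.930.
Areal scale at 34.5°: h·k = 1.000 × 1.213 = 1.213.
Ratio = 1.930/1.213 ≈ 1.59.

1.59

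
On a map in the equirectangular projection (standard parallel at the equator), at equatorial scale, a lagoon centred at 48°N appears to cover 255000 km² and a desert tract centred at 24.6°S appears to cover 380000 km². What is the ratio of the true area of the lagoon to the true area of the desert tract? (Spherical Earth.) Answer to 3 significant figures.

0.494

On the plate carrée, areal scale = h·k = 1 × sec φ, so true area = apparent × cos φ.
True area of lagoon: 255000 × cos(48°) = 255000 × 0.6691 = 170600 km².
True area of desert tract: 380000 × cos(24.6°) = 380000 × 0.9092 = 345500 km².
Ratio = 170600 / 345500 ≈ 0.494.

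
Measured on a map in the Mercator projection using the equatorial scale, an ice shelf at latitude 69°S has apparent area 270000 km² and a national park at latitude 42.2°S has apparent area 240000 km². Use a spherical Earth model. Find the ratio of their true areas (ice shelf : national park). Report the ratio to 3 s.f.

0.263

On Mercator the areal scale is sec²φ, so true area = apparent × cos²φ.
True area of ice shelf: 270000 × cos²(69°) = 270000 × 0.1284 = 34680 km².
True area of national park: 240000 × cos²(42.2°) = 240000 × 0.5488 = 131700 km².
Ratio = 34680 / 131700 ≈ 0.263.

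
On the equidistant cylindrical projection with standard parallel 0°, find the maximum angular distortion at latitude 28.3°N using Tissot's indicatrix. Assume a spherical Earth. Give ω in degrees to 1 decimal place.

7.3°

For the equirectangular projection with φ₀ = 0 (plate carrée), h = 1 along meridians and k = sec φ along parallels.
At 28.3°: h = 1.000, k = 1.136; principal scales a = 1.136, b = 1.000.
sin(ω/2) = (a − b)/(a + b) = 0.1357/2.136 = 0.06356, so ω = 2 arcsin(0.06356) ≈ 7.3°.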